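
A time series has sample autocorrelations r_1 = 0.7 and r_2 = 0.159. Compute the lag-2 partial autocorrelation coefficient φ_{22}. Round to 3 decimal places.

-0.649

φ_{22} = (r_2 − r_1²) / (1 − r_1²)
r_1² = (0.7)² = 0.49
Numerator = 0.159 − 0.4900 = -0.3310; denominator = 1 − 0.4900 = 0.5100
φ_{22} = -0.3310 / 0.5100 = -0.649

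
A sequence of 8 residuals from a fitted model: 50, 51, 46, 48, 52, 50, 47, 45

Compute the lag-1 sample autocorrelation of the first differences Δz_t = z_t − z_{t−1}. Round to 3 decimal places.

First differences Δz: 1, -5, 2, 4, -2, -3, -2
Mean of differences = -0.7143
Numerator Σ(Δz_t−Δz̄)(Δz_{t+1}−Δz̄) = -6.3673
Denominator Σ(Δz_t−Δz̄)² = 59.4286
r_1(Δz) = -6.3673 / 59.4286 = -0.107

-0.107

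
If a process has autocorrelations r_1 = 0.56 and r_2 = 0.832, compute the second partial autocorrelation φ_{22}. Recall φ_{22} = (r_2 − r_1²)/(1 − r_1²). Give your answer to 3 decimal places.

0.755

φ_{22} = (r_2 − r_1²) / (1 − r_1²)
r_1² = (0.56)² = 0.3136
Numerator = 0.832 − 0.3136 = 0.5184; denominator = 1 − 0.3136 = 0.6864
φ_{22} = 0.5184 / 0.6864 = 0.755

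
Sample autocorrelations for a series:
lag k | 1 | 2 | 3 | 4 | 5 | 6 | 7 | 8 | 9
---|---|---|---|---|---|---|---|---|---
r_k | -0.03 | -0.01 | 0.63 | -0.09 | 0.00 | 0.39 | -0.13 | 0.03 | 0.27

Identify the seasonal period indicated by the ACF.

3

The largest autocorrelation is r_3 = 0.63, with weaker echoes at lags 6 (0.39) and 9 (0.27); the remaining lags stay at or below 0.03.
The dominant spike at lag 3 indicates a seasonal period of 3.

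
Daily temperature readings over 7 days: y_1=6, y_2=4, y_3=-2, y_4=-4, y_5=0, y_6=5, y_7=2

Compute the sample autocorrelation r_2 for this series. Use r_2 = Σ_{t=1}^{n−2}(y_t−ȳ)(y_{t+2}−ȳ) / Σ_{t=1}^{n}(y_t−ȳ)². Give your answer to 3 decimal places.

Mean ȳ = (6 + 4 − 2 − 4 + 0 + 5 + 2)/7 = 1.5714
Deviations from mean: 4.4286, 2.4286, -3.5714, -5.5714, -1.5714, 3.4286, 0.4286
Σ(y_t−ȳ)(y_{t+2}−ȳ) = (-15.8163) + (-13.5306) + (5.6122) + (-19.1020) + (-0.6735) = -43.5102
Denominator Σ(y_t−ȳ)² = 83.7143
r_2 = -43.5102 / 83.7143 = -0.520

-0.520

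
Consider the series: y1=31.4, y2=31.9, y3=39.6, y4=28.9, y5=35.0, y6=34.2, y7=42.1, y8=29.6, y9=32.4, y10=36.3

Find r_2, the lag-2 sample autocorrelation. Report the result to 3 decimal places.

Mean ȳ = (31.4 + 31.9 + 39.6 + 28.9 + 35.0 + 34.2 + 42.1 + 29.6 + 32.4 + 36.3)/10 = 34.1400
Numerator Σ_{t=1}^{8}(y_t−ȳ)(y_{t+2}−ȳ) = -15.9252
Denominator Σ(y_t−ȳ)² = 162.2040
r_2 = -15.9252 / 162.2040 = -0.098

-0.098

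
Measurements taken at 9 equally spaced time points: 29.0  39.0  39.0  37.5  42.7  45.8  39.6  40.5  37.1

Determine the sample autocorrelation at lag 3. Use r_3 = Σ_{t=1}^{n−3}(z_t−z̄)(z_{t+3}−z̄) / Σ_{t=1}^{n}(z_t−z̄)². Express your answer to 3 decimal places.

0.045

Mean z̄ = (29.0 + 39.0 + 39.0 + 37.5 + 42.7 + 45.8 + 39.6 + 40.5 + 37.1)/9 = 38.9111
Σ(z_t−z̄)(z_{t+3}−z̄) = (13.9857) + (0.3368) + (0.6123) + (-0.9721) + (6.0201) + (-12.4765) = 7.5063
Denominator Σ(z_t−z̄)² = 168.3289
r_3 = 7.5063 / 168.3289 = 0.045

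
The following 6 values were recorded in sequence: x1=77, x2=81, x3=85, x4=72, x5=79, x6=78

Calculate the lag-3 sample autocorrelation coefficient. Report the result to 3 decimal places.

Mean x̄ = (77 + 81 + 85 + 72 + 79 + 78)/6 = 78.6667
Deviations from mean: -1.6667, 2.3333, 6.3333, -6.6667, 0.3333, -0.6667
Σ(x_t−x̄)(x_{t+3}−x̄) = (11.1111) + (0.7778) + (-4.2222) = 7.6667
Denominator Σ(x_t−x̄)² = 93.3333
r_3 = 7.6667 / 93.3333 = 0.082

0.082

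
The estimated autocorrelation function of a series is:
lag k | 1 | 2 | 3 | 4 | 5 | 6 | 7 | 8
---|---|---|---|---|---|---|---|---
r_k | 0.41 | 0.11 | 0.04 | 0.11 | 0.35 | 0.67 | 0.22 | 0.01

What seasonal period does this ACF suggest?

The largest autocorrelation is r_6 = 0.67; the remaining lags stay at or below 0.41. The elevated value at lag 1 (0.41), dropping to 0.11 at lag 2, reflects decaying short-term dependence rather than seasonality.
The dominant spike at lag 6 indicates a seasonal period of 6.

6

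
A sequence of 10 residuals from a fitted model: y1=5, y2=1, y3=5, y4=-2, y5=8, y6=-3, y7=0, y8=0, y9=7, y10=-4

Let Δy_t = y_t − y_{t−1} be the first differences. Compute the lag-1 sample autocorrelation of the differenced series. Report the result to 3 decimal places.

First differences Δy: -4, 4, -7, 10, -11, 3, 0, 7, -11
Mean of differences = -1.0000
Numerator Σ(Δy_t−Δȳ)(Δy_{t+1}−Δȳ) = -329.0000
Denominator Σ(Δy_t−Δȳ)² = 472.0000
r_1(Δy) = -329.0000 / 472.0000 = -0.697

-0.697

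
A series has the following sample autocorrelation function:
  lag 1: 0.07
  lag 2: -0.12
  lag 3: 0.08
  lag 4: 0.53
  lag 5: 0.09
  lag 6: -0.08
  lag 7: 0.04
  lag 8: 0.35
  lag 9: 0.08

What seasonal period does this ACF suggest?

4

The largest autocorrelation is r_4 = 0.53, with a weaker echo at lag 8 (0.35); the remaining lags stay at or below 0.09.
The dominant spike at lag 4 indicates a seasonal period of 4.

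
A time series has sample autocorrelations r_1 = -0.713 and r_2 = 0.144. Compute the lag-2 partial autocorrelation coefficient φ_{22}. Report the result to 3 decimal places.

-0.741

φ_{22} = (r_2 − r_1²) / (1 − r_1²)
r_1² = (-0.713)² = 0.508369
Numerator = 0.144 − 0.5084 = -0.3644; denominator = 1 − 0.5084 = 0.4916
φ_{22} = -0.3644 / 0.4916 = -0.741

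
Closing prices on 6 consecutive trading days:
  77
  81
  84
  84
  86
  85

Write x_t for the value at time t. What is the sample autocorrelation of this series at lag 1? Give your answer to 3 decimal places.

0.373

Mean x̄ = (77 + 81 + 84 + 84 + 86 + 85)/6 = 82.8333
Deviations from mean: -5.8333, -1.8333, 1.1667, 1.1667, 3.1667, 2.1667
Numerator Σ_{t=1}^{5}(x_t−x̄)(x_{t+1}−x̄) = 20.4722
Denominator Σ(x_t−x̄)² = 54.8333
r_1 = 20.4722 / 54.8333 = 0.373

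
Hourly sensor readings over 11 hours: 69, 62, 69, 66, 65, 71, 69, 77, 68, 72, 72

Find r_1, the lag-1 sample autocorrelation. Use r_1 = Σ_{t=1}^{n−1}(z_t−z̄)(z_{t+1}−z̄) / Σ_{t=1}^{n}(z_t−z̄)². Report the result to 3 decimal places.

Mean z̄ = (69 + 62 + 69 + 66 + 65 + 71 + 69 + 77 + 68 + 72 + 72)/11 = 69.0909
Numerator Σ_{t=1}^{10}(z_t−z̄)(z_{t+1}−z̄) = 2.1736
Denominator Σ(z_t−z̄)² = 160.9091
r_1 = 2.1736 / 160.9091 = 0.014

0.014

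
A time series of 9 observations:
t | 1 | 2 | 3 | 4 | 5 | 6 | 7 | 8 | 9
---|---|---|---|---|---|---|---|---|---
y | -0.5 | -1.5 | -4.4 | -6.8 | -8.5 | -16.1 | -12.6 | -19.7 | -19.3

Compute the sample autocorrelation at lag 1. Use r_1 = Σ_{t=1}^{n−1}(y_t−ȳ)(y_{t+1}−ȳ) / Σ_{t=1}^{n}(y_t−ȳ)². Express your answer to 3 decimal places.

Mean ȳ = (-0.5 − 1.5 − 4.4 − 6.8 − 8.5 − 16.1 − 12.6 − 19.7 − 19.3)/9 = -9.9333
Numerator Σ_{t=1}^{8}(y_t−ȳ)(y_{t+1}−ȳ) = 273.1789
Denominator Σ(y_t−ȳ)² = 430.8600
r_1 = 273.1789 / 430.8600 = 0.634

0.634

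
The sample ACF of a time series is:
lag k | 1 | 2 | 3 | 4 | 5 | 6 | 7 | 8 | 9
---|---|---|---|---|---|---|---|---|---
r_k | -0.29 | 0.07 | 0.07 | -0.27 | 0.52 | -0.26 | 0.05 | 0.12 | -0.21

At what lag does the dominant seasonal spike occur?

5

The largest autocorrelation is r_5 = 0.52; the remaining lags stay at or below 0.12.
The dominant spike at lag 5 indicates a seasonal period of 5.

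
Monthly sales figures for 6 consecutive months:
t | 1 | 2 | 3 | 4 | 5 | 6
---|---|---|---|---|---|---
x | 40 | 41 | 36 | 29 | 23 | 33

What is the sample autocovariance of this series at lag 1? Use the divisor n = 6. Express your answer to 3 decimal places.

Mean x̄ = (40 + 41 + 36 + 29 + 23 + 33)/6 = 33.6667
Deviations: 6.3333, 7.3333, 2.3333, -4.6667, -10.6667, -0.6667
Σ_{t=1}^{5}(x_t−x̄)(x_{t+1}−x̄) = 109.5556
γ_1 = 109.5556 / 6 = 18.259

18.259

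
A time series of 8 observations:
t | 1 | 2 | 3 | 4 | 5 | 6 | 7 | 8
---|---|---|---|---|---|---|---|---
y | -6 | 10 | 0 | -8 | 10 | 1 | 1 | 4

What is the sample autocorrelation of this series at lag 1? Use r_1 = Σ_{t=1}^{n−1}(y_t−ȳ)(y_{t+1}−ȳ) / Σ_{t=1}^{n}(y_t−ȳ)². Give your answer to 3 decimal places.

Mean ȳ = (-6 + 10 + 0 − 8 + 10 + 1 + 1 + 4)/8 = 1.5000
Σ(y_t−ȳ)(y_{t+1}−ȳ) = (-63.7500) + (-12.7500) + (14.2500) + (-80.7500) + (-4.2500) + (0.2500) + (-1.2500) = -148.2500
Denominator Σ(y_t−ȳ)² = 300.0000
r_1 = -148.2500 / 300.0000 = -0.494

-0.494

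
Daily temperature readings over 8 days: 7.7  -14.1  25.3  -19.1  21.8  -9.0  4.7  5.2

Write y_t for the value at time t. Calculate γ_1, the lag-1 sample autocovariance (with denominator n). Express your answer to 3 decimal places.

-201.735

Mean ȳ = (7.7 − 14.1 + 25.3 − 19.1 + 21.8 − 9.0 + 4.7 + 5.2)/8 = 2.8125
Σ_{t=1}^{7}(y_t−ȳ)(y_{t+1}−ȳ) = -1613.8802
γ_1 = -1613.8802 / 8 = -201.735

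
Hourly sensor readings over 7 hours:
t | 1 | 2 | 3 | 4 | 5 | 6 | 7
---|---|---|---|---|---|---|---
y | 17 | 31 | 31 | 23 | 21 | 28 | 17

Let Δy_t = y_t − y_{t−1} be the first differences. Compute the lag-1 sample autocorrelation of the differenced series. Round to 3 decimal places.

-0.173

First differences Δy: 14, 0, -8, -2, 7, -11
Mean of differences = 0.0000
Numerator Σ(Δy_t−Δȳ)(Δy_{t+1}−Δȳ) = -75.0000
Denominator Σ(Δy_t−Δȳ)² = 434.0000
r_1(Δy) = -75.0000 / 434.0000 = -0.173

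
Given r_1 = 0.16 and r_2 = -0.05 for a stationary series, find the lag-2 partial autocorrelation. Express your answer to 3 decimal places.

-0.078

φ_{22} = (r_2 − r_1²) / (1 − r_1²)
r_1² = (0.16)² = 0.0256
Numerator = -0.05 − 0.0256 = -0.0756; denominator = 1 − 0.0256 = 0.9744
φ_{22} = -0.0756 / 0.9744 = -0.078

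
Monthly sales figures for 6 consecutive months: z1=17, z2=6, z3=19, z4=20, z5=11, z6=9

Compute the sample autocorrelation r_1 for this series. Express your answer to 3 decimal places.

Mean z̄ = (17 + 6 + 19 + 20 + 11 + 9)/6 = 13.6667
Deviations from mean: 3.3333, -7.6667, 5.3333, 6.3333, -2.6667, -4.6667
Σ(z_t−z̄)(z_{t+1}−z̄) = (-25.5556) + (-40.8889) + (33.7778) + (-16.8889) + (12.4444) = -37.1111
Denominator Σ(z_t−z̄)² = 167.3333
r_1 = -37.1111 / 167.3333 = -0.222

-0.222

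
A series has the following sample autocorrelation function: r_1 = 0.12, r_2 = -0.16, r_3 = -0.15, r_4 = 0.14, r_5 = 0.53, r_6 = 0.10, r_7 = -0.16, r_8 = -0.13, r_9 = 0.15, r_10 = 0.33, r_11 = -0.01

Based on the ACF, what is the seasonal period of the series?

The largest autocorrelation is r_5 = 0.53, with a weaker echo at lag 10 (0.33); the remaining lags stay at or below 0.15.
The dominant spike at lag 5 indicates a seasonal period of 5.

5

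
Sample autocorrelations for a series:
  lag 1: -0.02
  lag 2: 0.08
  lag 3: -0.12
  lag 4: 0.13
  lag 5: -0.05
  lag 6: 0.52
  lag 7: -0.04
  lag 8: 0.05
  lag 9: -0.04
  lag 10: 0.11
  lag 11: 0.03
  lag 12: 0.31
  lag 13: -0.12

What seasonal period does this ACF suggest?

The largest autocorrelation is r_6 = 0.52, with a weaker echo at lag 12 (0.31); the remaining lags stay at or below 0.13.
The dominant spike at lag 6 indicates a seasonal period of 6.

6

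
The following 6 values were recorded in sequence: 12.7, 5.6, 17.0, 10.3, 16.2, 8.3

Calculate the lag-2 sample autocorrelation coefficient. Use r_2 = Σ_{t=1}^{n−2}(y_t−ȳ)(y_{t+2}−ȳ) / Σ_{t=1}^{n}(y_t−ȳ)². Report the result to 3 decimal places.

0.425

Mean ȳ = (12.7 + 5.6 + 17.0 + 10.3 + 16.2 + 8.3)/6 = 11.6833
Deviations from mean: 1.0167, -6.0833, 5.3167, -1.3833, 4.5167, -3.3833
Numerator Σ_{t=1}^{4}(y_t−ȳ)(y_{t+2}−ȳ) = 42.5144
Denominator Σ(y_t−ȳ)² = 100.0683
r_2 = 42.5144 / 100.0683 = 0.425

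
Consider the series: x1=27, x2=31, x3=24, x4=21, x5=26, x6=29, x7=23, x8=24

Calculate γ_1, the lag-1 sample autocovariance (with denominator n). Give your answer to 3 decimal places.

Mean x̄ = (27 + 31 + 24 + 21 + 26 + 29 + 23 + 24)/8 = 25.6250
Deviations: 1.3750, 5.3750, -1.6250, -4.6250, 0.3750, 3.3750, -2.6250, -1.6250
Σ_{t=1}^{7}(x_t−x̄)(x_{t+1}−x̄) = 1.1094
γ_1 = 1.1094 / 8 = 0.139

0.139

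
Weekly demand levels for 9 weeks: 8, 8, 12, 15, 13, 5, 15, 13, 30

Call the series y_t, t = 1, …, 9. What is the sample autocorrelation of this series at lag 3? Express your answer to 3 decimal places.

Mean ȳ = (8 + 8 + 12 + 15 + 13 + 5 + 15 + 13 + 30)/9 = 13.2222
Σ(y_t−ȳ)(y_{t+3}−ȳ) = (-9.2840) + (1.1605) + (10.0494) + (3.1605) + (0.0494) + (-137.9506) = -132.8148
Denominator Σ(y_t−ȳ)² = 411.5556
r_3 = -132.8148 / 411.5556 = -0.323

-0.323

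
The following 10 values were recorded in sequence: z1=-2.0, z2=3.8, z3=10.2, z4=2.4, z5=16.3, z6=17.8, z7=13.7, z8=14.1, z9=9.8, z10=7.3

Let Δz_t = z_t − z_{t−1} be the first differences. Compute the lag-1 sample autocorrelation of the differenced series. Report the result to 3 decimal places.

-0.293

First differences Δz: 5.8, 6.4, -7.8, 13.9, 1.5, -4.1, 0.4, -4.3, -2.5
Mean of differences = 1.0333
Numerator Σ(Δz_t−Δz̄)(Δz_{t+1}−Δz̄) = -106.3978
Denominator Σ(Δz_t−Δz̄)² = 363.0000
r_1(Δz) = -106.3978 / 363.0000 = -0.293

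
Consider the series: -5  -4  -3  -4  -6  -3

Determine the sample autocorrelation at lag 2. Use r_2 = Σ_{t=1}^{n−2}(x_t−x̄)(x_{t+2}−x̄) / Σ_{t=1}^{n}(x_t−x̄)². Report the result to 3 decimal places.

Mean x̄ = (-5 − 4 − 3 − 4 − 6 − 3)/6 = -4.1667
Deviations from mean: -0.8333, 0.1667, 1.1667, 0.1667, -1.8333, 1.1667
Σ(x_t−x̄)(x_{t+2}−x̄) = (-0.9722) + (0.0278) + (-2.1389) + (0.1944) = -2.8889
Denominator Σ(x_t−x̄)² = 6.8333
r_2 = -2.8889 / 6.8333 = -0.423

-0.423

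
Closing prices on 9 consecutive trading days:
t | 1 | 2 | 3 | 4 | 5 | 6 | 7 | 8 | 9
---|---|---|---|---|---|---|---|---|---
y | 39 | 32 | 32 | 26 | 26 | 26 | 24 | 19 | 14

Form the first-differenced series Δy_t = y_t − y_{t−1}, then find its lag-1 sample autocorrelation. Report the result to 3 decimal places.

-0.253

First differences Δy: -7, 0, -6, 0, 0, -2, -5, -5
Mean of differences = -3.1250
Numerator Σ(Δy_t−Δȳ)(Δy_{t+1}−Δȳ) = -15.3906
Denominator Σ(Δy_t−Δȳ)² = 60.8750
r_1(Δy) = -15.3906 / 60.8750 = -0.253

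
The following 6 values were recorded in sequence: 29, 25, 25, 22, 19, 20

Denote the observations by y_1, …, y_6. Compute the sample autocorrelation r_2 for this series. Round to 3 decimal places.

0.064

Mean ȳ = (29 + 25 + 25 + 22 + 19 + 20)/6 = 23.3333
Σ(y_t−ȳ)(y_{t+2}−ȳ) = (9.4444) + (-2.2222) + (-7.2222) + (4.4444) = 4.4444
Denominator Σ(y_t−ȳ)² = 69.3333
r_2 = 4.4444 / 69.3333 = 0.064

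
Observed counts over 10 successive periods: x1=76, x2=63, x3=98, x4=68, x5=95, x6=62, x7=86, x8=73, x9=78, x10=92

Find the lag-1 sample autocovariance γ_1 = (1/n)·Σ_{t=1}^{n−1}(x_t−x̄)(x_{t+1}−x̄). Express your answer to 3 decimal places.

-108.011

Mean x̄ = (76 + 63 + 98 + 68 + 95 + 62 + 86 + 73 + 78 + 92)/10 = 79.1000
Σ_{t=1}^{9}(x_t−x̄)(x_{t+1}−x̄) = -1080.1100
γ_1 = -1080.1100 / 10 = -108.011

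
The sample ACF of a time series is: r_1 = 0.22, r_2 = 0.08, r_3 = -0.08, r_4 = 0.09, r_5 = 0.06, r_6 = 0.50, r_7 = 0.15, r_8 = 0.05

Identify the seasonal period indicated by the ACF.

The largest autocorrelation is r_6 = 0.50; the remaining lags stay at or below 0.22. The elevated value at lag 1 (0.22), dropping to 0.08 at lag 2, reflects decaying short-term dependence rather than seasonality.
The dominant spike at lag 6 indicates a seasonal period of 6.

6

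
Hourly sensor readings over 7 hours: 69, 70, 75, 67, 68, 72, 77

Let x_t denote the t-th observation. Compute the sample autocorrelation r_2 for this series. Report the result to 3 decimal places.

Mean x̄ = (69 + 70 + 75 + 67 + 68 + 72 + 77)/7 = 71.1429
Σ(x_t−x̄)(x_{t+2}−x̄) = (-8.2653) + (4.7347) + (-12.1224) + (-3.5510) + (-18.4082) = -37.6122
Denominator Σ(x_t−x̄)² = 82.8571
r_2 = -37.6122 / 82.8571 = -0.454

-0.454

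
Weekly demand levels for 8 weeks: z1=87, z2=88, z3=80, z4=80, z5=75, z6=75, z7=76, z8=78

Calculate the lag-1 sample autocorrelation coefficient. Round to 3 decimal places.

0.592

Mean z̄ = (87 + 88 + 80 + 80 + 75 + 75 + 76 + 78)/8 = 79.8750
Numerator Σ_{t=1}^{7}(z_t−z̄)(z_{t+1}−z̄) = 108.2344
Denominator Σ(z_t−z̄)² = 182.8750
r_1 = 108.2344 / 182.8750 = 0.592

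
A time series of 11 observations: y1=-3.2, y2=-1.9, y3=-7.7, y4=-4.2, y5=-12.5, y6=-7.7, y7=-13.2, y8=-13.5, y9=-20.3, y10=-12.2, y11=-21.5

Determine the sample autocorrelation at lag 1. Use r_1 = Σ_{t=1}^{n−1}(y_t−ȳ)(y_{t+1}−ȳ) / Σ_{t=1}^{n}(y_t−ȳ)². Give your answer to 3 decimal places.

0.360

Mean ȳ = (-3.2 − 1.9 − 7.7 − 4.2 − 12.5 − 7.7 − 13.2 − 13.5 − 20.3 − 12.2 − 21.5)/11 = -10.7182
Numerator Σ_{t=1}^{10}(y_t−ȳ)(y_{t+1}−ȳ) = 151.8360
Denominator Σ(y_t−ȳ)² = 422.3164
r_1 = 151.8360 / 422.3164 = 0.360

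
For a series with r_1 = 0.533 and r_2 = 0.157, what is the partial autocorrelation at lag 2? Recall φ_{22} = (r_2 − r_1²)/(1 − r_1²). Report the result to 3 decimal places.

-0.178

φ_{22} = (r_2 − r_1²) / (1 − r_1²)
r_1² = (0.533)² = 0.284089
Numerator = 0.157 − 0.2841 = -0.1271; denominator = 1 − 0.2841 = 0.7159
φ_{22} = -0.1271 / 0.7159 = -0.178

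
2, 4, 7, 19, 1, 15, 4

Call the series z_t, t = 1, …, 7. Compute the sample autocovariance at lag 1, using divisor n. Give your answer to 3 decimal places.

-19.128

Mean z̄ = (2 + 4 + 7 + 19 + 1 + 15 + 4)/7 = 7.4286
Σ_{t=1}^{6}(z_t−z̄)(z_{t+1}−z̄) = -133.8980
γ_1 = -133.8980 / 7 = -19.128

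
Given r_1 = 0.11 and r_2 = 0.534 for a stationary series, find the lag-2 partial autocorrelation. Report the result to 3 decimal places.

0.528

φ_{22} = (r_2 − r_1²) / (1 − r_1²)
r_1² = (0.11)² = 0.0121
Numerator = 0.534 − 0.0121 = 0.5219; denominator = 1 − 0.0121 = 0.9879
φ_{22} = 0.5219 / 0.9879 = 0.528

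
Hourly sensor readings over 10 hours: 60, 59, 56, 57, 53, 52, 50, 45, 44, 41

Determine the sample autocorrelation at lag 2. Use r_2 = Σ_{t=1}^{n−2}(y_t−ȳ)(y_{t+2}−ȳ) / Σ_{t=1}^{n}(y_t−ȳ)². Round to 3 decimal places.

0.413

Mean ȳ = (60 + 59 + 56 + 57 + 53 + 52 + 50 + 45 + 44 + 41)/10 = 51.7000
Numerator Σ_{t=1}^{8}(y_t−ȳ)(y_{t+2}−ȳ) = 162.1200
Denominator Σ(y_t−ȳ)² = 392.1000
r_2 = 162.1200 / 392.1000 = 0.413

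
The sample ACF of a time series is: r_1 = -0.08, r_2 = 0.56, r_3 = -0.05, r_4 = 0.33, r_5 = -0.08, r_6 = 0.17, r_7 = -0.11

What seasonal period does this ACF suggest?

The largest autocorrelation is r_2 = 0.56, with weaker echoes at lags 4 (0.33) and 6 (0.17); the remaining lags stay at or below -0.05.
The dominant spike at lag 2 indicates a seasonal period of 2.

2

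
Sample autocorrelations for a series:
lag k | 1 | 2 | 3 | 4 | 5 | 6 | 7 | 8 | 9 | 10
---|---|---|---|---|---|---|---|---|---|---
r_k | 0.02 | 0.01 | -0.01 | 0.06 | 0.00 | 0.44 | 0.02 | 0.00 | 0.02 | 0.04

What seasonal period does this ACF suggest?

6

The largest autocorrelation is r_6 = 0.44; the remaining lags stay at or below 0.06.
The dominant spike at lag 6 indicates a seasonal period of 6.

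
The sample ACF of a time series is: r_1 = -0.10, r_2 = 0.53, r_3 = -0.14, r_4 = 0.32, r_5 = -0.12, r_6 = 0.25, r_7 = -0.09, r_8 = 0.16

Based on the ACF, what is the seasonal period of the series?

The largest autocorrelation is r_2 = 0.53, with weaker echoes at lags 4 (0.32), 6 (0.25) and 8 (0.16); the remaining lags stay at or below -0.09.
The dominant spike at lag 2 indicates a seasonal period of 2.

2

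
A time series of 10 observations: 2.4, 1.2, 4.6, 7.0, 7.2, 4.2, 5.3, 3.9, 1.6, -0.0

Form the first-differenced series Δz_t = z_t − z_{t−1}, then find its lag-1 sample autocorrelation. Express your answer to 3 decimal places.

First differences Δz: -1.2, 3.4, 2.4, 0.2, -3.0, 1.1, -1.4, -2.3, -1.6
Mean of differences = -0.2667
Numerator Σ(Δz_t−Δz̄)(Δz_{t+1}−Δz̄) = 6.0556
Denominator Σ(Δz_t−Δz̄)² = 38.1800
r_1(Δz) = 6.0556 / 38.1800 = 0.159

0.159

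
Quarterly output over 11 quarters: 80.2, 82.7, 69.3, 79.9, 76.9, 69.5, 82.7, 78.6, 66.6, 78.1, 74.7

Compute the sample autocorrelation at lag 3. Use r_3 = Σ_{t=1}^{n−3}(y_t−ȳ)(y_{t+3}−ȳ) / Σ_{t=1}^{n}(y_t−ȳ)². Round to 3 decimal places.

0.527

Mean ȳ = (80.2 + 82.7 + 69.3 + 79.9 + 76.9 + 69.5 + 82.7 + 78.6 + 66.6 + 78.1 + 74.7)/11 = 76.2909
Numerator Σ_{t=1}^{8}(y_t−ȳ)(y_{t+3}−ȳ) = 163.7552
Denominator Σ(y_t−ȳ)² = 310.8691
r_3 = 163.7552 / 310.8691 = 0.527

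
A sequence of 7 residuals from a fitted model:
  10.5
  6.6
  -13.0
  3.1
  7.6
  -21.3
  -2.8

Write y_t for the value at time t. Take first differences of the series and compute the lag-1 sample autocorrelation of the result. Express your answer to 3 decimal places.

-0.492

First differences Δy: -3.9, -19.6, 16.1, 4.5, -28.9, 18.5
Mean of differences = -2.2167
Numerator Σ(Δy_t−Δȳ)(Δy_{t+1}−Δȳ) = -898.1286
Denominator Σ(Δy_t−Δȳ)² = 1826.8083
r_1(Δy) = -898.1286 / 1826.8083 = -0.492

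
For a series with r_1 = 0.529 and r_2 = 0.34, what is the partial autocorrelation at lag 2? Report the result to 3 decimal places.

φ_{22} = (r_2 − r_1²) / (1 − r_1²)
r_1² = (0.529)² = 0.279841
Numerator = 0.34 − 0.2798 = 0.0602; denominator = 1 − 0.2798 = 0.7202
φ_{22} = 0.0602 / 0.7202 = 0.084

0.084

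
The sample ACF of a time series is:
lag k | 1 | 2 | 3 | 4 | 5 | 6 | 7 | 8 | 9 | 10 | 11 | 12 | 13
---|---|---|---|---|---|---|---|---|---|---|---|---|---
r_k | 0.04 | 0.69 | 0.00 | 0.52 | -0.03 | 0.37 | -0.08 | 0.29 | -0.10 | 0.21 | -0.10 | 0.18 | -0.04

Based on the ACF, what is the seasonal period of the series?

2

The largest autocorrelation is r_2 = 0.69, with weaker echoes at lags 4 (0.52), 6 (0.37), 8 (0.29), 10 (0.21) and 12 (0.18); the remaining lags stay at or below 0.04.
The dominant spike at lag 2 indicates a seasonal period of 2.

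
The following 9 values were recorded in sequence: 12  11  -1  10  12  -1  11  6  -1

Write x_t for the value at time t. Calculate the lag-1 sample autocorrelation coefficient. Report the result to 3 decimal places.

Mean x̄ = (12 + 11 − 1 + 10 + 12 − 1 + 11 + 6 − 1)/9 = 6.5556
Numerator Σ_{t=1}^{8}(x_t−x̄)(x_{t+1}−x̄) = -89.6420
Denominator Σ(x_t−x̄)² = 282.2222
r_1 = -89.6420 / 282.2222 = -0.318

-0.318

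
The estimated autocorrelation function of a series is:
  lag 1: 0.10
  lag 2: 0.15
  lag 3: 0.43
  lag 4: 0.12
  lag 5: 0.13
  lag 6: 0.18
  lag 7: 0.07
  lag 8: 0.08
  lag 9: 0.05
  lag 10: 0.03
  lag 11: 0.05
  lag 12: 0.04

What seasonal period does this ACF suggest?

3

The largest autocorrelation is r_3 = 0.43, with a weaker echo at lag 6 (0.18); the remaining lags stay at or below 0.15.
The dominant spike at lag 3 indicates a seasonal period of 3.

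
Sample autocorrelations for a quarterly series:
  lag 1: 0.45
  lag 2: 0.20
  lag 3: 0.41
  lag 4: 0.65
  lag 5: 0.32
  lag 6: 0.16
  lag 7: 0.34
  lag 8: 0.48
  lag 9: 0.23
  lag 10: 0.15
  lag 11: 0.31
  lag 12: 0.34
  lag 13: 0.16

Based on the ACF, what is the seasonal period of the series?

4

The largest autocorrelation is r_4 = 0.65, with a weaker echo at lag 8 (0.48); the remaining lags stay at or below 0.45. The elevated value at lag 1 (0.45), dropping to 0.20 at lag 2, reflects decaying short-term dependence rather than seasonality.
The dominant spike at lag 4 indicates a seasonal period of 4.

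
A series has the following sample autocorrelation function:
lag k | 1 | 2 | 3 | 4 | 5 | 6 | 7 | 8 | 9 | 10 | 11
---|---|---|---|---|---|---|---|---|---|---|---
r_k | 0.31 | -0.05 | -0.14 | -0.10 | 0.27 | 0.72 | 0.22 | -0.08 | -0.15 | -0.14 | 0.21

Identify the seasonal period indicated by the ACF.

6

The largest autocorrelation is r_6 = 0.72; the remaining lags stay at or below 0.31.
The dominant spike at lag 6 indicates a seasonal period of 6.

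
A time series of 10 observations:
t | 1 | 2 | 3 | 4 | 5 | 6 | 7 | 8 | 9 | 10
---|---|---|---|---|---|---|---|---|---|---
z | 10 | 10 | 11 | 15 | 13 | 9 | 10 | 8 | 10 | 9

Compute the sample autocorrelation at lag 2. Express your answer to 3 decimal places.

-0.039

Mean z̄ = (10 + 10 + 11 + 15 + 13 + 9 + 10 + 8 + 10 + 9)/10 = 10.5000
Numerator Σ_{t=1}^{8}(z_t−z̄)(z_{t+2}−z̄) = -1.5000
Denominator Σ(z_t−z̄)² = 38.5000
r_2 = -1.5000 / 38.5000 = -0.039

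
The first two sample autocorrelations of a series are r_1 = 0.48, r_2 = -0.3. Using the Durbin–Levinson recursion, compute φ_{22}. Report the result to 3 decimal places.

-0.689

φ_{22} = (r_2 − r_1²) / (1 − r_1²)
r_1² = (0.48)² = 0.2304
Numerator = -0.3 − 0.2304 = -0.5304; denominator = 1 − 0.2304 = 0.7696
φ_{22} = -0.5304 / 0.7696 = -0.689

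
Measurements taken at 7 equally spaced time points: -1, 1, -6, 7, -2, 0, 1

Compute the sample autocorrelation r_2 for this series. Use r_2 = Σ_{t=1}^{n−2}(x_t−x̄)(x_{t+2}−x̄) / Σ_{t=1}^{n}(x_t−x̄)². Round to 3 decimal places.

Mean x̄ = (-1 + 1 − 6 + 7 − 2 + 0 + 1)/7 = 0.0000
Σ(x_t−x̄)(x_{t+2}−x̄) = (6.0000) + (7.0000) + (12.0000) + (0.0000) + (-2.0000) = 23.0000
Denominator Σ(x_t−x̄)² = 92.0000
r_2 = 23.0000 / 92.0000 = 0.250

0.250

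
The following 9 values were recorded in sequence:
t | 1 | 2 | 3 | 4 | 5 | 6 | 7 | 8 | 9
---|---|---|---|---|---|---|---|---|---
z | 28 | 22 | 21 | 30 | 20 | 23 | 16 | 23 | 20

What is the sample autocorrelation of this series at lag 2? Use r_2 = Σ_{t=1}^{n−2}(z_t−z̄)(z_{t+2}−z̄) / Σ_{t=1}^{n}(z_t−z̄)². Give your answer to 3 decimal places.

Mean z̄ = (28 + 22 + 21 + 30 + 20 + 23 + 16 + 23 + 20)/9 = 22.5556
Σ(z_t−z̄)(z_{t+2}−z̄) = (-8.4691) + (-4.1358) + (3.9753) + (3.3086) + (16.7531) + (0.1975) + (16.7531) = 28.3827
Denominator Σ(z_t−z̄)² = 144.2222
r_2 = 28.3827 / 144.2222 = 0.197

0.197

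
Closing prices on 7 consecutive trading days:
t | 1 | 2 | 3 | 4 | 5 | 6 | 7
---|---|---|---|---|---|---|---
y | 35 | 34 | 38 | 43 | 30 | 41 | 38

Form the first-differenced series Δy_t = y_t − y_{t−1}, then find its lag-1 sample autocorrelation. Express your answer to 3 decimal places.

First differences Δy: -1, 4, 5, -13, 11, -3
Mean of differences = 0.5000
Numerator Σ(Δy_t−Δȳ)(Δy_{t+1}−Δȳ) = -228.7500
Denominator Σ(Δy_t−Δȳ)² = 339.5000
r_1(Δy) = -228.7500 / 339.5000 = -0.674

-0.674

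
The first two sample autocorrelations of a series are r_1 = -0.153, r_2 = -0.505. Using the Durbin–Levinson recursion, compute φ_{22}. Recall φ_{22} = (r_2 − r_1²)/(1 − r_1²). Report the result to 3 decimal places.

-0.541

φ_{22} = (r_2 − r_1²) / (1 − r_1²)
r_1² = (-0.153)² = 0.023409
Numerator = -0.505 − 0.0234 = -0.5284; denominator = 1 − 0.0234 = 0.9766
φ_{22} = -0.5284 / 0.9766 = -0.541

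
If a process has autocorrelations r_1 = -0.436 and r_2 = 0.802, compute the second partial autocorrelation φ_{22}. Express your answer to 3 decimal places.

φ_{22} = (r_2 − r_1²) / (1 − r_1²)
r_1² = (-0.436)² = 0.190096
Numerator = 0.802 − 0.1901 = 0.6119; denominator = 1 − 0.1901 = 0.8099
φ_{22} = 0.6119 / 0.8099 = 0.756

0.756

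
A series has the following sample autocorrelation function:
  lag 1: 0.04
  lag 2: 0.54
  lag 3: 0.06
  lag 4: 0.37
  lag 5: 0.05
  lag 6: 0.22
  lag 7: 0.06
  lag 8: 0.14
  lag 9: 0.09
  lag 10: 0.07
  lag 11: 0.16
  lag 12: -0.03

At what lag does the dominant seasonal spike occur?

2

The largest autocorrelation is r_2 = 0.54, with weaker echoes at lags 4 (0.37) and 6 (0.22); the remaining lags stay at or below 0.16.
The dominant spike at lag 2 indicates a seasonal period of 2.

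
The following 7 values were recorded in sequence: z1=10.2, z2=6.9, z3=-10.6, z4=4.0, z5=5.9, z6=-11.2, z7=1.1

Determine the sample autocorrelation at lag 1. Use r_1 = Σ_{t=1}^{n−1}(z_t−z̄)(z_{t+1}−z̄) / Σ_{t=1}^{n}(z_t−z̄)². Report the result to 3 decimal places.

-0.221

Mean z̄ = (10.2 + 6.9 − 10.6 + 4.0 + 5.9 − 11.2 + 1.1)/7 = 0.9000
Deviations from mean: 9.3000, 6.0000, -11.5000, 3.1000, 5.0000, -12.1000, 0.2000
Σ(z_t−z̄)(z_{t+1}−z̄) = (55.8000) + (-69.0000) + (-35.6500) + (15.5000) + (-60.5000) + (-2.4200) = -96.2700
Denominator Σ(z_t−z̄)² = 435.8000
r_1 = -96.2700 / 435.8000 = -0.221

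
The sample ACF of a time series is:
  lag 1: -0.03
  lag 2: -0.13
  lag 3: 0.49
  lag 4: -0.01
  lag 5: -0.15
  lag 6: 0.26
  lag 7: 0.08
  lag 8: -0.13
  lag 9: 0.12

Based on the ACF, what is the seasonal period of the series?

The largest autocorrelation is r_3 = 0.49, with a weaker echo at lag 6 (0.26); the remaining lags stay at or below 0.12.
The dominant spike at lag 3 indicates a seasonal period of 3.

3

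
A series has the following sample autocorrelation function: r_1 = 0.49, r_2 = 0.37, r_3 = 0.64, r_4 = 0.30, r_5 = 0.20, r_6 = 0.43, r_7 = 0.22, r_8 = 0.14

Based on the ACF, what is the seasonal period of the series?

The largest autocorrelation is r_3 = 0.64; the remaining lags stay at or below 0.49. The elevated value at lag 1 (0.49), dropping to 0.37 at lag 2, reflects decaying short-term dependence rather than seasonality.
The dominant spike at lag 3 indicates a seasonal period of 3.

3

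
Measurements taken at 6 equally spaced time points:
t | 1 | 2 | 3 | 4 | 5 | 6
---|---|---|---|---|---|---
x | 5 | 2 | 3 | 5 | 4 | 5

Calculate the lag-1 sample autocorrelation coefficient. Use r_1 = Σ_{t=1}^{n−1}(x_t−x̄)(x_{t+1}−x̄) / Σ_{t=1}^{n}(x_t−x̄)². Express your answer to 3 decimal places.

-0.125

Mean x̄ = (5 + 2 + 3 + 5 + 4 + 5)/6 = 4.0000
Deviations from mean: 1.0000, -2.0000, -1.0000, 1.0000, 0.0000, 1.0000
Σ(x_t−x̄)(x_{t+1}−x̄) = (-2.0000) + (2.0000) + (-1.0000) + (0.0000) + (0.0000) = -1.0000
Denominator Σ(x_t−x̄)² = 8.0000
r_1 = -1.0000 / 8.0000 = -0.125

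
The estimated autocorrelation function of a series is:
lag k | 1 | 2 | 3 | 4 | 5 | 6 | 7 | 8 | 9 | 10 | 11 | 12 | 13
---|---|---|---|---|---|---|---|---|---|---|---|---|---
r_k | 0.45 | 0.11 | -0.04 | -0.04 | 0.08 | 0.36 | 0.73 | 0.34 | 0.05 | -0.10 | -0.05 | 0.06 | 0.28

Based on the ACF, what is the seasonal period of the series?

7

The largest autocorrelation is r_7 = 0.73; the remaining lags stay at or below 0.45. The elevated value at lag 1 (0.45), dropping to 0.11 at lag 2, reflects decaying short-term dependence rather than seasonality.
The dominant spike at lag 7 indicates a seasonal period of 7.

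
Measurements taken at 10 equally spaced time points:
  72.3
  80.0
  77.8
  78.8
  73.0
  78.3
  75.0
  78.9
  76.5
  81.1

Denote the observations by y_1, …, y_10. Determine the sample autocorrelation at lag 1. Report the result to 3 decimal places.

Mean ȳ = (72.3 + 80.0 + 77.8 + 78.8 + 73.0 + 78.3 + 75.0 + 78.9 + 76.5 + 81.1)/10 = 77.1700
Numerator Σ_{t=1}^{9}(y_t−ȳ)(y_{t+1}−ȳ) = -32.4799
Denominator Σ(y_t−ȳ)² = 77.0410
r_1 = -32.4799 / 77.0410 = -0.422

-0.422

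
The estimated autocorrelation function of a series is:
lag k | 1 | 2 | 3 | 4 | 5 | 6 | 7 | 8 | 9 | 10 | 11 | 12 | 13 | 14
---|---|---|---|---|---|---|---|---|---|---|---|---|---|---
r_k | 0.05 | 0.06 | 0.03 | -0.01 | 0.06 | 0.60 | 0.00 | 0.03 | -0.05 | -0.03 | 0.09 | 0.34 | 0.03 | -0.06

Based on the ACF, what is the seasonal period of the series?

6

The largest autocorrelation is r_6 = 0.60, with a weaker echo at lag 12 (0.34); the remaining lags stay at or below 0.09.
The dominant spike at lag 6 indicates a seasonal period of 6.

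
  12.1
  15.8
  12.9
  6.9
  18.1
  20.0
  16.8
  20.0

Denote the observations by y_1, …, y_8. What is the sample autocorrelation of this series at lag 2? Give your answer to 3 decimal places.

Mean ȳ = (12.1 + 15.8 + 12.9 + 6.9 + 18.1 + 20.0 + 16.8 + 20.0)/8 = 15.3250
Σ(y_t−ȳ)(y_{t+2}−ȳ) = (7.8206) + (-4.0019) + (-6.7294) + (-39.3869) + (4.0931) + (21.8556) = -16.3488
Denominator Σ(y_t−ȳ)² = 141.0750
r_2 = -16.3488 / 141.0750 = -0.116

-0.116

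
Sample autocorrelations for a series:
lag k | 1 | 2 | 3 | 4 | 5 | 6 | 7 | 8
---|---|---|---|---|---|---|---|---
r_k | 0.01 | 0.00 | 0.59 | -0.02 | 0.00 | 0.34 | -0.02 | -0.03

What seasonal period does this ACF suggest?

3

The largest autocorrelation is r_3 = 0.59, with a weaker echo at lag 6 (0.34); the remaining lags stay at or below 0.01.
The dominant spike at lag 3 indicates a seasonal period of 3.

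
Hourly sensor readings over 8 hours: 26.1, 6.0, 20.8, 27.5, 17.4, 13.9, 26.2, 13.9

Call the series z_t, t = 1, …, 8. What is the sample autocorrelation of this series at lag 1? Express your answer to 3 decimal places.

-0.447

Mean z̄ = (26.1 + 6.0 + 20.8 + 27.5 + 17.4 + 13.9 + 26.2 + 13.9)/8 = 18.9750
Deviations from mean: 7.1250, -12.9750, 1.8250, 8.5250, -1.5750, -5.0750, 7.2250, -5.0750
Σ(z_t−z̄)(z_{t+1}−z̄) = (-92.4469) + (-23.6794) + (15.5581) + (-13.4269) + (7.9931) + (-36.6669) + (-36.6669) = -179.3356
Denominator Σ(z_t−z̄)² = 401.3150
r_1 = -179.3356 / 401.3150 = -0.447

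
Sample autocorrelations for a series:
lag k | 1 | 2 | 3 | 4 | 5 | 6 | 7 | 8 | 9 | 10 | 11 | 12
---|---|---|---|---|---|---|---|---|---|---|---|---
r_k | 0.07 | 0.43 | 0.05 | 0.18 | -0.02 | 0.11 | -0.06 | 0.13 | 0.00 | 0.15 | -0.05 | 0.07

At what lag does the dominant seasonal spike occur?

2

The largest autocorrelation is r_2 = 0.43, with weaker echoes at lags 4 (0.18) and 10 (0.15); the remaining lags stay at or below 0.13.
The dominant spike at lag 2 indicates a seasonal period of 2.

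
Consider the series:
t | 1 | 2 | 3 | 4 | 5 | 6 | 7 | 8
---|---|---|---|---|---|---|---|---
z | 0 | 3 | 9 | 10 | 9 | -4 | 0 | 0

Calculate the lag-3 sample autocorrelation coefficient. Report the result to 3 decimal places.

-0.548

Mean z̄ = (0 + 3 + 9 + 10 + 9 − 4 + 0 + 0)/8 = 3.3750
Deviations from mean: -3.3750, -0.3750, 5.6250, 6.6250, 5.6250, -7.3750, -3.3750, -3.3750
Numerator Σ_{t=1}^{5}(z_t−z̄)(z_{t+3}−z̄) = -107.2969
Denominator Σ(z_t−z̄)² = 195.8750
r_3 = -107.2969 / 195.8750 = -0.548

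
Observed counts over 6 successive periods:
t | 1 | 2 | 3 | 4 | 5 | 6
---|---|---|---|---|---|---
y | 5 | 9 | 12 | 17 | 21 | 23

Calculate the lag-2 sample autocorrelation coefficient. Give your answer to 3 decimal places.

Mean ȳ = (5 + 9 + 12 + 17 + 21 + 23)/6 = 14.5000
Numerator Σ_{t=1}^{4}(y_t−ȳ)(y_{t+2}−ȳ) = 15.0000
Denominator Σ(y_t−ȳ)² = 247.5000
r_2 = 15.0000 / 247.5000 = 0.061

0.061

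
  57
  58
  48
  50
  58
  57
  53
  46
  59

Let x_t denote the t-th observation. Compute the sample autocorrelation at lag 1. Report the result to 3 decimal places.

Mean x̄ = (57 + 58 + 48 + 50 + 58 + 57 + 53 + 46 + 59)/9 = 54.0000
Numerator Σ_{t=1}^{8}(x_t−x̄)(x_{t+1}−x̄) = -27.0000
Denominator Σ(x_t−x̄)² = 192.0000
r_1 = -27.0000 / 192.0000 = -0.141

-0.141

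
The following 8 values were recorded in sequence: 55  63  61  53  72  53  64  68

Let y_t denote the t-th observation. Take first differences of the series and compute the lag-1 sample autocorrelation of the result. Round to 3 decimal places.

First differences Δy: 8, -2, -8, 19, -19, 11, 4
Mean of differences = 1.8571
Numerator Σ(Δy_t−Δȳ)(Δy_{t+1}−Δȳ) = -683.3061
Denominator Σ(Δy_t−Δȳ)² = 966.8571
r_1(Δy) = -683.3061 / 966.8571 = -0.707

-0.707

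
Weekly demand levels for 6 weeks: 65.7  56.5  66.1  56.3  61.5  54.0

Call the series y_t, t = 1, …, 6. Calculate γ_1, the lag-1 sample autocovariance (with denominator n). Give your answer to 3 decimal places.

Mean ȳ = (65.7 + 56.5 + 66.1 + 56.3 + 61.5 + 54.0)/6 = 60.0167
Deviations: 5.6833, -3.5167, 6.0833, -3.7167, 1.4833, -6.0167
Σ_{t=1}^{5}(y_t−ȳ)(y_{t+1}−ȳ) = -78.4269
γ_1 = -78.4269 / 6 = -13.071

-13.071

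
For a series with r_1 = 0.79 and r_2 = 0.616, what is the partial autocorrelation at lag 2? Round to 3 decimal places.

-0.022

φ_{22} = (r_2 − r_1²) / (1 − r_1²)
r_1² = (0.79)² = 0.6241
Numerator = 0.616 − 0.6241 = -0.0081; denominator = 1 − 0.6241 = 0.3759
φ_{22} = -0.0081 / 0.3759 = -0.022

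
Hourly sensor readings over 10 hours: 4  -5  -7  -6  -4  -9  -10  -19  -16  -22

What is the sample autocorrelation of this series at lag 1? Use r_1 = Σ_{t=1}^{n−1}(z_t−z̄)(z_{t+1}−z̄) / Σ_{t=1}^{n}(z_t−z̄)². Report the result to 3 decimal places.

Mean z̄ = (4 − 5 − 7 − 6 − 4 − 9 − 10 − 19 − 16 − 22)/10 = -9.4000
Numerator Σ_{t=1}^{9}(z_t−z̄)(z_{t+1}−z̄) = 250.2400
Denominator Σ(z_t−z̄)² = 540.4000
r_1 = 250.2400 / 540.4000 = 0.463

0.463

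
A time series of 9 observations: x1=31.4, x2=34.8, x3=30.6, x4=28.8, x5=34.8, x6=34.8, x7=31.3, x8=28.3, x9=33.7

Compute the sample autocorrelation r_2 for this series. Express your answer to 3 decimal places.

Mean x̄ = (31.4 + 34.8 + 30.6 + 28.8 + 34.8 + 34.8 + 31.3 + 28.3 + 33.7)/9 = 32.0556
Σ(x_t−x̄)(x_{t+2}−x̄) = (0.9542) + (-8.9347) + (-3.9947) + (-8.9347) + (-2.0736) + (-10.3069) + (-1.2425) = -34.5328
Denominator Σ(x_t−x̄)² = 53.1222
r_2 = -34.5328 / 53.1222 = -0.650

-0.650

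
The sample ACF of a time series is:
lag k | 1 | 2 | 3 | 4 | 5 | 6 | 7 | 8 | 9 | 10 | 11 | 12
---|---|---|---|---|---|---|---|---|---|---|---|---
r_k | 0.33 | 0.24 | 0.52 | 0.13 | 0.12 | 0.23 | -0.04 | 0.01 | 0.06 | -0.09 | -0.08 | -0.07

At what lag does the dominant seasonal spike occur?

3

The largest autocorrelation is r_3 = 0.52; the remaining lags stay at or below 0.33. The elevated value at lag 1 (0.33), dropping to 0.24 at lag 2, reflects decaying short-term dependence rather than seasonality.
The dominant spike at lag 3 indicates a seasonal period of 3.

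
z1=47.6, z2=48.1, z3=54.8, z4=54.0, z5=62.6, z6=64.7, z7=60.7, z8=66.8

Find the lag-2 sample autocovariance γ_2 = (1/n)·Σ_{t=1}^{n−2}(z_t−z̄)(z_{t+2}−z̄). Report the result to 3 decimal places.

13.057

Mean z̄ = (47.6 + 48.1 + 54.8 + 54.0 + 62.6 + 64.7 + 60.7 + 66.8)/8 = 57.4125
Σ_{t=1}^{6}(z_t−z̄)(z_{t+2}−z̄) = 104.4584
γ_2 = 104.4584 / 8 = 13.057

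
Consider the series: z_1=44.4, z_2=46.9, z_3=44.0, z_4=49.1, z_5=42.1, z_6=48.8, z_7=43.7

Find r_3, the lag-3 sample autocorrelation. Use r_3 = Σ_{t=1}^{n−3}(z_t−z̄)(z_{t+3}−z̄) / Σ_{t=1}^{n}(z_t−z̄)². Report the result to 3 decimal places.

Mean z̄ = (44.4 + 46.9 + 44.0 + 49.1 + 42.1 + 48.8 + 43.7)/7 = 45.5714
Deviations from mean: -1.1714, 1.3286, -1.5714, 3.5286, -3.4714, 3.2286, -1.8714
Numerator Σ_{t=1}^{4}(z_t−z̄)(z_{t+3}−z̄) = -20.4224
Denominator Σ(z_t−z̄)² = 44.0343
r_3 = -20.4224 / 44.0343 = -0.464

-0.464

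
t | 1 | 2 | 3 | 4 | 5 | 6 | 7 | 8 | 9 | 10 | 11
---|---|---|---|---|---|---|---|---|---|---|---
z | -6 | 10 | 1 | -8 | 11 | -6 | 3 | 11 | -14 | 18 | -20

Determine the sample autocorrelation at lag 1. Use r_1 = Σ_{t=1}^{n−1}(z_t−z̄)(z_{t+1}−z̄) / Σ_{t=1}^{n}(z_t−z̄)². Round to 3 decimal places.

-0.684

Mean z̄ = (-6 + 10 + 1 − 8 + 11 − 6 + 3 + 11 − 14 + 18 − 20)/11 = 0.0000
Numerator Σ_{t=1}^{10}(z_t−z̄)(z_{t+1}−z̄) = -963.0000
Denominator Σ(z_t−z̄)² = 1408.0000
r_1 = -963.0000 / 1408.0000 = -0.684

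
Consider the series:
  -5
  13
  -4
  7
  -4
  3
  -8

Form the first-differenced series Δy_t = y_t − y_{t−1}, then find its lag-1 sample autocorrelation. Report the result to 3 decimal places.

First differences Δy: 18, -17, 11, -11, 7, -11
Mean of differences = -0.5000
Numerator Σ(Δy_t−Δȳ)(Δy_{t+1}−Δȳ) = -773.2500
Denominator Σ(Δy_t−Δȳ)² = 1023.5000
r_1(Δy) = -773.2500 / 1023.5000 = -0.755

-0.755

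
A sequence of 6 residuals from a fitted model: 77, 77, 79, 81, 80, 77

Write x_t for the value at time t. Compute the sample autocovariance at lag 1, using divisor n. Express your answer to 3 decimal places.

0.708

Mean x̄ = (77 + 77 + 79 + 81 + 80 + 77)/6 = 78.5000
Σ_{t=1}^{5}(x_t−x̄)(x_{t+1}−x̄) = 4.2500
γ_1 = 4.2500 / 6 = 0.708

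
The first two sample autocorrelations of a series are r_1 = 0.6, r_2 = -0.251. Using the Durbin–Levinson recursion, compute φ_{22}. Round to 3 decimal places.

-0.955

φ_{22} = (r_2 − r_1²) / (1 − r_1²)
r_1² = (0.6)² = 0.36
Numerator = -0.251 − 0.3600 = -0.6110; denominator = 1 − 0.3600 = 0.6400
φ_{22} = -0.6110 / 0.6400 = -0.955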